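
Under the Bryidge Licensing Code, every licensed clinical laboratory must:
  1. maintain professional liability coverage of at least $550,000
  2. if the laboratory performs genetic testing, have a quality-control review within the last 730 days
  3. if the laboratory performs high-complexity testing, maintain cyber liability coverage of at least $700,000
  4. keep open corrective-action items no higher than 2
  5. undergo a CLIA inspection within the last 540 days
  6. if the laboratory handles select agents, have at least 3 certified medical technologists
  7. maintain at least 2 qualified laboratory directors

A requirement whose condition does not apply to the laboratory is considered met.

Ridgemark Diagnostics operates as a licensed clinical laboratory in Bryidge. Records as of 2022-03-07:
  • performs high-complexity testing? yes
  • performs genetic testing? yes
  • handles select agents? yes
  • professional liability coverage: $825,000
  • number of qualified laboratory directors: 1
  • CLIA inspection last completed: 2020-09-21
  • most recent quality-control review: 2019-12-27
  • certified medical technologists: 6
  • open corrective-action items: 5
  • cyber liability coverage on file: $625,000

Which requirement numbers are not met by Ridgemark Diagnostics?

1. professional liability coverage $825,000 ≥ $550,000 → met
2. condition 'performs genetic testing' holds; quality-control review 801 days ago vs limit 730 → not met
3. condition 'performs high-complexity testing' holds; cyber liability coverage $625,000 < $700,000 → not met
4. open corrective-action items 5 > 2 → not met
5. CLIA inspection 532 days ago vs limit 540 → met
6. condition 'handles select agents' holds; certified medical technologists 6 ≥ 3 → met
7. qualified laboratory directors 1 < 2 → not met
Not met: 2, 3, 4, 7

2, 3, 4, 7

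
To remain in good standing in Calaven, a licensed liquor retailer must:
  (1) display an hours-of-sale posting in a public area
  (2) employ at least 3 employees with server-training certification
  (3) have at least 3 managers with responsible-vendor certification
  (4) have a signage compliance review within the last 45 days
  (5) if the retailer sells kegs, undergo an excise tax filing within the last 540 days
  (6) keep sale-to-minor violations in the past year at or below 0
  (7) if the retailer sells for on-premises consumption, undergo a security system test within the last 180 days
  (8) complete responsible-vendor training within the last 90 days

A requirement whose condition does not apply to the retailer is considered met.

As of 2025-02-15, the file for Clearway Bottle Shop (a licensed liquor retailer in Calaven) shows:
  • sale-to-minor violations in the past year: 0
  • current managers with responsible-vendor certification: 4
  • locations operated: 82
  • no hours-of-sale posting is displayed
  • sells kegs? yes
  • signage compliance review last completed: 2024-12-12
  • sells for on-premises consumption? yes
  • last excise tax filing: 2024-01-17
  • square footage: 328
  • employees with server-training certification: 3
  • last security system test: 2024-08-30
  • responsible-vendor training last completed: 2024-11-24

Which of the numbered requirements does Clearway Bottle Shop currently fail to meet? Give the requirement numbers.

1, 4

1. hours-of-sale posting absent → not met
2. employees with server-training certification 3 ≥ 3 → met
3. managers with responsible-vendor certification 4 ≥ 3 → met
4. signage compliance review 65 days ago vs limit 45 → not met
5. condition 'sells kegs' holds; excise tax filing 395 days ago vs limit 540 → met
6. sale-to-minor violations in the past year 0 ≤ 0 → met
7. condition 'sells for on-premises consumption' holds; security system test 169 days ago vs limit 180 → met
8. responsible-vendor training 83 days ago vs limit 90 → met
Not met: 1, 4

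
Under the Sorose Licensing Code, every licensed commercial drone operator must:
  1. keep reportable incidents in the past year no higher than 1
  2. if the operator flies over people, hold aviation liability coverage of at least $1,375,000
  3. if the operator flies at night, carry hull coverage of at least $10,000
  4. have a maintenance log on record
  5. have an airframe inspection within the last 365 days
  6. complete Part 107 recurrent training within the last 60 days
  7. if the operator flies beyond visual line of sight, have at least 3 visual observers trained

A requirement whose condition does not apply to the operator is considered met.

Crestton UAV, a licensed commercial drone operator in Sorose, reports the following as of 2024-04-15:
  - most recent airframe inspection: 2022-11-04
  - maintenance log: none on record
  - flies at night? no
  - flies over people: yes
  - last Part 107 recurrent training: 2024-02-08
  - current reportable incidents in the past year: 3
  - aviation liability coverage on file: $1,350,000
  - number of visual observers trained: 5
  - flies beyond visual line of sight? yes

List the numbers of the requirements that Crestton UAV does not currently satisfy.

1, 2, 4, 5, 6

1. reportable incidents in the past year 3 > 1 → not met
2. condition 'flies over people' holds; aviation liability coverage $1,350,000 < $1,375,000 → not met
3. condition 'flies at night' does not hold → requirement n/a → met
4. maintenance log absent → not met
5. airframe inspection 528 days ago vs limit 365 → not met
6. Part 107 recurrent training 67 days ago vs limit 60 → not met
7. condition 'flies beyond visual line of sight' holds; visual observers trained 5 ≥ 3 → met
Not met: 1, 2, 4, 5, 6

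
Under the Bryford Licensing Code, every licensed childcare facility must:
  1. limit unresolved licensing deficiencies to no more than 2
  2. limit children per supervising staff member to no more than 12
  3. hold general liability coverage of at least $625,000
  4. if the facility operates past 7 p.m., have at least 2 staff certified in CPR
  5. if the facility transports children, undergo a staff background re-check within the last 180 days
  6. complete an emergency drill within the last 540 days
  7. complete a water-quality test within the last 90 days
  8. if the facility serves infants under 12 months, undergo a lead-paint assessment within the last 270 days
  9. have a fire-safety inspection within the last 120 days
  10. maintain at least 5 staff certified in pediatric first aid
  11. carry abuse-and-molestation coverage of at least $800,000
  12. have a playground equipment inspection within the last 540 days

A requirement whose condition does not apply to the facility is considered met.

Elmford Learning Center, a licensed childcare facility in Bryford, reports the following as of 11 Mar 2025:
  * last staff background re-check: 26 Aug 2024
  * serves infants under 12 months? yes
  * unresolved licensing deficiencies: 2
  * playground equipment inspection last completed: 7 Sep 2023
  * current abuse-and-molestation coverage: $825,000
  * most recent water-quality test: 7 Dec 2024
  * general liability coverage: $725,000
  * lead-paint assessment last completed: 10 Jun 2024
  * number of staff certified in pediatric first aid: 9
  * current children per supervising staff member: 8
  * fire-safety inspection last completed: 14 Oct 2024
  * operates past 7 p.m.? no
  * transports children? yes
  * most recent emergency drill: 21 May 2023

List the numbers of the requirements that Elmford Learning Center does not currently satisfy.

5, 6, 7, 8, 9, 12

1. unresolved licensing deficiencies 2 ≤ 2 → met
2. children per supervising staff member 8 ≤ 12 → met
3. general liability coverage $725,000 ≥ $625,000 → met
4. condition 'operates past 7 p.m.' does not hold → requirement n/a → met
5. condition 'transports children' holds; staff background re-check 197 days ago vs limit 180 → not met
6. emergency drill 660 days ago vs limit 540 → not met
7. water-quality test 94 days ago vs limit 90 → not met
8. condition 'serves infants under 12 months' holds; lead-paint assessment 274 days ago vs limit 270 → not met
9. fire-safety inspection 148 days ago vs limit 120 → not met
10. staff certified in pediatric first aid 9 ≥ 5 → met
11. abuse-and-molestation coverage $825,000 ≥ $800,000 → met
12. playground equipment inspection 551 days ago vs limit 540 → not met
Not met: 5, 6, 7, 8, 9, 12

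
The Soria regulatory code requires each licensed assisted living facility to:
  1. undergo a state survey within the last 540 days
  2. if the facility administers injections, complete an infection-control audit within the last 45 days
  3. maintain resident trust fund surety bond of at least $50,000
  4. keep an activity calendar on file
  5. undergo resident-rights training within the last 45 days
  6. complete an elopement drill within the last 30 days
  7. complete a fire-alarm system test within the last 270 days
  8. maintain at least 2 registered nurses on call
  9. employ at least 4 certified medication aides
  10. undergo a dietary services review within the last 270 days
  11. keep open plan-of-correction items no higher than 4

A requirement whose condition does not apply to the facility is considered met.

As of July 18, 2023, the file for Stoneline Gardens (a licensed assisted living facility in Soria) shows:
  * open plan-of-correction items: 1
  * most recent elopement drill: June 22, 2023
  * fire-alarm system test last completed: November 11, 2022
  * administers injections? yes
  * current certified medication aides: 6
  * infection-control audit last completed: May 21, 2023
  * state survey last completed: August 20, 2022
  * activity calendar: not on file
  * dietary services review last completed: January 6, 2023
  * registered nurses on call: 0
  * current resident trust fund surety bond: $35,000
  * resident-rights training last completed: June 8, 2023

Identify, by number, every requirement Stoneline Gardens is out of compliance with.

1. state survey 332 days ago vs limit 540 → met
2. condition 'administers injections' holds; infection-control audit 58 days ago vs limit 45 → not met
3. resident trust fund surety bond $35,000 < $50,000 → not met
4. activity calendar absent → not met
5. resident-rights training 40 days ago vs limit 45 → met
6. elopement drill 26 days ago vs limit 30 → met
7. fire-alarm system test 249 days ago vs limit 270 → met
8. registered nurses on call 0 < 2 → not met
9. certified medication aides 6 ≥ 4 → met
10. dietary services review 193 days ago vs limit 270 → met
11. open plan-of-correction items 1 ≤ 4 → met
Not met: 2, 3, 4, 8

2, 3, 4, 8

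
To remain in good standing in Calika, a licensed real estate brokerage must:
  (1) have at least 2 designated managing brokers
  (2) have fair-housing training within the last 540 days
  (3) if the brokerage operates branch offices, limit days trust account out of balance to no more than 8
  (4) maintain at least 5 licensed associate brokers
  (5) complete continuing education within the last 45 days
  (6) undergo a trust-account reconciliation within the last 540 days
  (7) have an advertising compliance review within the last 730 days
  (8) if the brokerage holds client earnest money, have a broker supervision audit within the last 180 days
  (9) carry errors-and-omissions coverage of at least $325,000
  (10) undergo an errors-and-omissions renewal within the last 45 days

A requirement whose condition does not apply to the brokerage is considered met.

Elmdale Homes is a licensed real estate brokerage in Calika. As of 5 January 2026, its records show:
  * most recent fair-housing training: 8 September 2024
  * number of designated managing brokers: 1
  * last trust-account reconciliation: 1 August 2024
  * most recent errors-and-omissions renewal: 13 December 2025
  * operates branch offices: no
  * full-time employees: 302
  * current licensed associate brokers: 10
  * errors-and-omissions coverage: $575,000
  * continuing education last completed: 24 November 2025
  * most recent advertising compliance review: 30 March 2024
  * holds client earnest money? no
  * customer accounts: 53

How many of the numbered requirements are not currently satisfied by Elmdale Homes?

1

1. designated managing brokers 1 < 2 → not met
2. fair-housing training 484 days ago vs limit 540 → met
3. condition 'operates branch offices' does not hold → requirement n/a → met
4. licensed associate brokers 10 ≥ 5 → met
5. continuing education 42 days ago vs limit 45 → met
6. trust-account reconciliation 522 days ago vs limit 540 → met
7. advertising compliance review 646 days ago vs limit 730 → met
8. condition 'holds client earnest money' does not hold → requirement n/a → met
9. errors-and-omissions coverage $575,000 ≥ $325,000 → met
10. errors-and-omissions renewal 23 days ago vs limit 45 → met
Not met: 1 of 10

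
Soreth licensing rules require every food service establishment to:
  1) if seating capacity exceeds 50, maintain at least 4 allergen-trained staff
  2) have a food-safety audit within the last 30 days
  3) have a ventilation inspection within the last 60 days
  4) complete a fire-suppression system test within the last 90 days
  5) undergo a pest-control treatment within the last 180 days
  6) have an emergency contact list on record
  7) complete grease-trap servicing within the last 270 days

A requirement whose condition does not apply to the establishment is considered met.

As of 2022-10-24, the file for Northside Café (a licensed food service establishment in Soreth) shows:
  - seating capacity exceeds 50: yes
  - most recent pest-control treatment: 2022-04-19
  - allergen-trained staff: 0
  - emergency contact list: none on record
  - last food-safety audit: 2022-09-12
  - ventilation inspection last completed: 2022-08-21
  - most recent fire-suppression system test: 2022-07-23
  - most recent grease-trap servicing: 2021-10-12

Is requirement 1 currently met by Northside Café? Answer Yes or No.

1. condition 'seating capacity exceeds 50' holds; allergen-trained staff 0 < 4 → not met

No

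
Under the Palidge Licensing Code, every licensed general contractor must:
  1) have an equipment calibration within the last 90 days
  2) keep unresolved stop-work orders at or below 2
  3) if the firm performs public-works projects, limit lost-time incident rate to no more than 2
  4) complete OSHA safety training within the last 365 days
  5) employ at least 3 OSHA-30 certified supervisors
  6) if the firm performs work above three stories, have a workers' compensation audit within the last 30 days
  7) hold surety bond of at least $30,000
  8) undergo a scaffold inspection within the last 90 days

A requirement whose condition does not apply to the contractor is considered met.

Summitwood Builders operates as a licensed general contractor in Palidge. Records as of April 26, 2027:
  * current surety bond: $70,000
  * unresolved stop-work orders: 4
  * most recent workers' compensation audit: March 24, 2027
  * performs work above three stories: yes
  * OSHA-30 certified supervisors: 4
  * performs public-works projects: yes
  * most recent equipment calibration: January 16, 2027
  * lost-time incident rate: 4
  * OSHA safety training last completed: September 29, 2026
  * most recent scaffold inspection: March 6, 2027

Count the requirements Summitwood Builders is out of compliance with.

1. equipment calibration 100 days ago vs limit 90 → not met
2. unresolved stop-work orders 4 > 2 → not met
3. condition 'performs public-works projects' holds; lost-time incident rate 4 > 2 → not met
4. OSHA safety training 209 days ago vs limit 365 → met
5. OSHA-30 certified supervisors 4 ≥ 3 → met
6. condition 'performs work above three stories' holds; workers' compensation audit 33 days ago vs limit 30 → not met
7. surety bond $70,000 ≥ $30,000 → met
8. scaffold inspection 51 days ago vs limit 90 → met
Not met: 4 of 8

4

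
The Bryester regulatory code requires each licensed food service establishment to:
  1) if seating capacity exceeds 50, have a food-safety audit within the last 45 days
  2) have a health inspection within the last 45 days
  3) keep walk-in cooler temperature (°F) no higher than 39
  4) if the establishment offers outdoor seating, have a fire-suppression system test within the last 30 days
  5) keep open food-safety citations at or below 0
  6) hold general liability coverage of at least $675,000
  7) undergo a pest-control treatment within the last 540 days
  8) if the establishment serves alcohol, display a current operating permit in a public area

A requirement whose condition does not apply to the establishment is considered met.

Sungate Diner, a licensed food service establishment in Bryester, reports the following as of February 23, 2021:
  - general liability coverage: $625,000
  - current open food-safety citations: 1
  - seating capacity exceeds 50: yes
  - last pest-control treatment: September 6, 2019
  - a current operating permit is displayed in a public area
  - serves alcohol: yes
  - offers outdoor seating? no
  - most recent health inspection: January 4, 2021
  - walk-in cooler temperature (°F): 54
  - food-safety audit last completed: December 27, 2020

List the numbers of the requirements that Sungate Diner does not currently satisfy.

1. condition 'seating capacity exceeds 50' holds; food-safety audit 58 days ago vs limit 45 → not met
2. health inspection 50 days ago vs limit 45 → not met
3. walk-in cooler temperature (°F) 54 > 39 → not met
4. condition 'offers outdoor seating' does not hold → requirement n/a → met
5. open food-safety citations 1 > 0 → not met
6. general liability coverage $625,000 < $675,000 → not met
7. pest-control treatment 536 days ago vs limit 540 → met
8. condition 'serves alcohol' holds; current operating permit present → met
Not met: 1, 2, 3, 5, 6

1, 2, 3, 5, 6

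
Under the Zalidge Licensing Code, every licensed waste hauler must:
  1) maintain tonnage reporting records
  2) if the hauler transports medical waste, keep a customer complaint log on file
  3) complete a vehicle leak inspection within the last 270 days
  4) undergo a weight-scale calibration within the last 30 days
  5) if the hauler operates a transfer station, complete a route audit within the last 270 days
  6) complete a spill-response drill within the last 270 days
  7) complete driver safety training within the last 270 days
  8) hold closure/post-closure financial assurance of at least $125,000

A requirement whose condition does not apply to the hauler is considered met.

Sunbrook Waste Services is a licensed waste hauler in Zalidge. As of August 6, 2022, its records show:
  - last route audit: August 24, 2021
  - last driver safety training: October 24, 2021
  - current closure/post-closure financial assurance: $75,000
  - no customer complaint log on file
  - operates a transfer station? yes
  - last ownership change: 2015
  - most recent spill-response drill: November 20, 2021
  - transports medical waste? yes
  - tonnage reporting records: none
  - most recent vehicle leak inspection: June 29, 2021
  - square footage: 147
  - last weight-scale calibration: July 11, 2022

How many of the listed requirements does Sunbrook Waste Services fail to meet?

6

1. tonnage reporting records absent → not met
2. condition 'transports medical waste' holds; customer complaint log absent → not met
3. vehicle leak inspection 403 days ago vs limit 270 → not met
4. weight-scale calibration 26 days ago vs limit 30 → met
5. condition 'operates a transfer station' holds; route audit 347 days ago vs limit 270 → not met
6. spill-response drill 259 days ago vs limit 270 → met
7. driver safety training 286 days ago vs limit 270 → not met
8. closure/post-closure financial assurance $75,000 < $125,000 → not met
Not met: 6 of 8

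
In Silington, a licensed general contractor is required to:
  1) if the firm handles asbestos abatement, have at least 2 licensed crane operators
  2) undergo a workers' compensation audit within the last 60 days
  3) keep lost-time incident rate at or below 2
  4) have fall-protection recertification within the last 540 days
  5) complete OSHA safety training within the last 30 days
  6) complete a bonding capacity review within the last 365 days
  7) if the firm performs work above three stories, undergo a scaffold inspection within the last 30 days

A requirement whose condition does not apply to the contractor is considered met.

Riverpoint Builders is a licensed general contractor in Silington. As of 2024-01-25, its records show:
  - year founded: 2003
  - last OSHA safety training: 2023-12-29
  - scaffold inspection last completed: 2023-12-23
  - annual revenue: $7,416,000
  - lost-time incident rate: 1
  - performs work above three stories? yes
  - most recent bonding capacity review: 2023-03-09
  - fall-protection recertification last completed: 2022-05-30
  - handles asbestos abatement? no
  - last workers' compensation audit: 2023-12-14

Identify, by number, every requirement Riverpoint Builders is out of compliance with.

1. condition 'handles asbestos abatement' does not hold → requirement n/a → met
2. workers' compensation audit 42 days ago vs limit 60 → met
3. lost-time incident rate 1 ≤ 2 → met
4. fall-protection recertification 605 days ago vs limit 540 → not met
5. OSHA safety training 27 days ago vs limit 30 → met
6. bonding capacity review 322 days ago vs limit 365 → met
7. condition 'performs work above three stories' holds; scaffold inspection 33 days ago vs limit 30 → not met
Not met: 4, 7

4, 7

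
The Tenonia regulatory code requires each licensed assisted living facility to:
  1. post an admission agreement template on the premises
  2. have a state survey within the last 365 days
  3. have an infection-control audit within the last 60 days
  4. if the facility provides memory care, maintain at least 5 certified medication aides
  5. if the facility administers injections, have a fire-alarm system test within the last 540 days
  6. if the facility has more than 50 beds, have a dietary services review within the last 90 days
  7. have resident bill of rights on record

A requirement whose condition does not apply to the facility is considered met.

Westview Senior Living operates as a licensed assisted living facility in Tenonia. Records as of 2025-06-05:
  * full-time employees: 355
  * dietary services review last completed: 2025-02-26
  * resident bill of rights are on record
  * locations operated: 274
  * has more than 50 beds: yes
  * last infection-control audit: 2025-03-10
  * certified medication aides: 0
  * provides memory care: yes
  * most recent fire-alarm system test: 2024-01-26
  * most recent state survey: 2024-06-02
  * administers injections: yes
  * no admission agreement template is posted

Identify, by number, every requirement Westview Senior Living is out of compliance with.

1, 2, 3, 4, 6

1. admission agreement template absent → not met
2. state survey 368 days ago vs limit 365 → not met
3. infection-control audit 87 days ago vs limit 60 → not met
4. condition 'provides memory care' holds; certified medication aides 0 < 5 → not met
5. condition 'administers injections' holds; fire-alarm system test 496 days ago vs limit 540 → met
6. condition 'has more than 50 beds' holds; dietary services review 99 days ago vs limit 90 → not met
7. resident bill of rights present → met
Not met: 1, 2, 3, 4, 6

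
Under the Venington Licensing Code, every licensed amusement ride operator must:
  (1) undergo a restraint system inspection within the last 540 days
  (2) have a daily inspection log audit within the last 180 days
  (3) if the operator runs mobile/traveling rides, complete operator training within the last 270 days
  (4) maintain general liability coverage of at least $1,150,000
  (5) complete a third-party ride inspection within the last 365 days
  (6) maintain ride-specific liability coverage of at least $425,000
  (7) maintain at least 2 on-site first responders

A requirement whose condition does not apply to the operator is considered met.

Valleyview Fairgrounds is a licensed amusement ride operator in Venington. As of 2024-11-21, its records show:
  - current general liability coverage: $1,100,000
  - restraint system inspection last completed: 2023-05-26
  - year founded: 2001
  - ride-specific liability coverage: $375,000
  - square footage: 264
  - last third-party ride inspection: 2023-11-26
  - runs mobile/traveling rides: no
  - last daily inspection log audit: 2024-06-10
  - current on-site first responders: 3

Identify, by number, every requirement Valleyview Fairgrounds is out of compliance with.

1, 4, 6

1. restraint system inspection 545 days ago vs limit 540 → not met
2. daily inspection log audit 164 days ago vs limit 180 → met
3. condition 'runs mobile/traveling rides' does not hold → requirement n/a → met
4. general liability coverage $1,100,000 < $1,150,000 → not met
5. third-party ride inspection 361 days ago vs limit 365 → met
6. ride-specific liability coverage $375,000 < $425,000 → not met
7. on-site first responders 3 ≥ 2 → met
Not met: 1, 4, 6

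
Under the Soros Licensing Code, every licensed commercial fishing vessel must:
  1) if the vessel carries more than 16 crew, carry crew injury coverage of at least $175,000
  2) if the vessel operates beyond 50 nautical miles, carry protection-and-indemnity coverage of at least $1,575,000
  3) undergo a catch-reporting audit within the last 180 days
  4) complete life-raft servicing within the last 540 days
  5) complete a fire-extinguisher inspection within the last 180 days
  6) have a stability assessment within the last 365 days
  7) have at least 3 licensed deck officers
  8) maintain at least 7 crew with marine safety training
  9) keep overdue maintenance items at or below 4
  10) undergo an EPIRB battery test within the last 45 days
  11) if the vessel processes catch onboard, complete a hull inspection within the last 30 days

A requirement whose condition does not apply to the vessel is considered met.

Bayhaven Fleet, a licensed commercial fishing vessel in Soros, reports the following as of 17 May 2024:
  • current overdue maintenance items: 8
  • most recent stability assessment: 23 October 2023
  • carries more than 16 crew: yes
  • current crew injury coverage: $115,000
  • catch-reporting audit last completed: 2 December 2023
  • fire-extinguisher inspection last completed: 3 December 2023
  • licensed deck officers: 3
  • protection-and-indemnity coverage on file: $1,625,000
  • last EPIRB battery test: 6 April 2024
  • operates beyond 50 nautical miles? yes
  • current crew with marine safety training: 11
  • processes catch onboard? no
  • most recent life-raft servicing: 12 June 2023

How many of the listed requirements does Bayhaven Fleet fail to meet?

1. condition 'carries more than 16 crew' holds; crew injury coverage $115,000 < $175,000 → not met
2. condition 'operates beyond 50 nautical miles' holds; protection-and-indemnity coverage $1,625,000 ≥ $1,575,000 → met
3. catch-reporting audit 167 days ago vs limit 180 → met
4. life-raft servicing 340 days ago vs limit 540 → met
5. fire-extinguisher inspection 166 days ago vs limit 180 → met
6. stability assessment 207 days ago vs limit 365 → met
7. licensed deck officers 3 ≥ 3 → met
8. crew with marine safety training 11 ≥ 7 → met
9. overdue maintenance items 8 > 4 → not met
10. EPIRB battery test 41 days ago vs limit 45 → met
11. condition 'processes catch onboard' does not hold → requirement n/a → met
Not met: 2 of 11

2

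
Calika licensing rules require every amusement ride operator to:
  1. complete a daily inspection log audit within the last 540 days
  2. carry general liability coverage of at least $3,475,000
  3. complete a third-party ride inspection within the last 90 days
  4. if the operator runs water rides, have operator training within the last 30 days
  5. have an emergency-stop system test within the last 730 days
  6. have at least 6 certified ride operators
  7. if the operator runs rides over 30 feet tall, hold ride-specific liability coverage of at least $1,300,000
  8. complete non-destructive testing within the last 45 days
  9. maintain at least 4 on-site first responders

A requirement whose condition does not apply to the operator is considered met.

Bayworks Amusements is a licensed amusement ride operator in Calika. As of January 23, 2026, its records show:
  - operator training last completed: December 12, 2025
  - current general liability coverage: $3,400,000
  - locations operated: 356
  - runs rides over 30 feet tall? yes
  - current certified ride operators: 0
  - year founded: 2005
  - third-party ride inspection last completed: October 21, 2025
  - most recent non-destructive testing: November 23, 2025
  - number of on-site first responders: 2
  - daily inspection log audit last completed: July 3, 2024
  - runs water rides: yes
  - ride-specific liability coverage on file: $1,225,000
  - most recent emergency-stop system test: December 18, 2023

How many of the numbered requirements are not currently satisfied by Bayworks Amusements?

1. daily inspection log audit 569 days ago vs limit 540 → not met
2. general liability coverage $3,400,000 < $3,475,000 → not met
3. third-party ride inspection 94 days ago vs limit 90 → not met
4. condition 'runs water rides' holds; operator training 42 days ago vs limit 30 → not met
5. emergency-stop system test 767 days ago vs limit 730 → not met
6. certified ride operators 0 < 6 → not met
7. condition 'runs rides over 30 feet tall' holds; ride-specific liability coverage $1,225,000 < $1,300,000 → not met
8. non-destructive testing 61 days ago vs limit 45 → not met
9. on-site first responders 2 < 4 → not met
Not met: 9 of 9

9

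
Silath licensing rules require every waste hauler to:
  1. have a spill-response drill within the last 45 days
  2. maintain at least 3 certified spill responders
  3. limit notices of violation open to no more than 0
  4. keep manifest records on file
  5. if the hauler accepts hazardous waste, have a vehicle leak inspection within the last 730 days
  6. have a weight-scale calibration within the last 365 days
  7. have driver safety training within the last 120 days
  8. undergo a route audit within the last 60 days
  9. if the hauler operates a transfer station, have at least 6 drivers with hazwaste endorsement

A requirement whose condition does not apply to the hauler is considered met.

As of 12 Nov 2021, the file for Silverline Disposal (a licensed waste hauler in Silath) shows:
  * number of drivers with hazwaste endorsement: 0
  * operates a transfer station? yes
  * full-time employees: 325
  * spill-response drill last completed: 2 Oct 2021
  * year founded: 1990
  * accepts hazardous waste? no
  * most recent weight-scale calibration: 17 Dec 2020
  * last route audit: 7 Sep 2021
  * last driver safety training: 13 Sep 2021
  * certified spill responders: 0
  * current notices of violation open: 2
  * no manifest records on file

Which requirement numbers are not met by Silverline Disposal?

2, 3, 4, 8, 9

1. spill-response drill 41 days ago vs limit 45 → met
2. certified spill responders 0 < 3 → not met
3. notices of violation open 2 > 0 → not met
4. manifest records absent → not met
5. condition 'accepts hazardous waste' does not hold → requirement n/a → met
6. weight-scale calibration 330 days ago vs limit 365 → met
7. driver safety training 60 days ago vs limit 120 → met
8. route audit 66 days ago vs limit 60 → not met
9. condition 'operates a transfer station' holds; drivers with hazwaste endorsement 0 < 6 → not met
Not met: 2, 3, 4, 8, 9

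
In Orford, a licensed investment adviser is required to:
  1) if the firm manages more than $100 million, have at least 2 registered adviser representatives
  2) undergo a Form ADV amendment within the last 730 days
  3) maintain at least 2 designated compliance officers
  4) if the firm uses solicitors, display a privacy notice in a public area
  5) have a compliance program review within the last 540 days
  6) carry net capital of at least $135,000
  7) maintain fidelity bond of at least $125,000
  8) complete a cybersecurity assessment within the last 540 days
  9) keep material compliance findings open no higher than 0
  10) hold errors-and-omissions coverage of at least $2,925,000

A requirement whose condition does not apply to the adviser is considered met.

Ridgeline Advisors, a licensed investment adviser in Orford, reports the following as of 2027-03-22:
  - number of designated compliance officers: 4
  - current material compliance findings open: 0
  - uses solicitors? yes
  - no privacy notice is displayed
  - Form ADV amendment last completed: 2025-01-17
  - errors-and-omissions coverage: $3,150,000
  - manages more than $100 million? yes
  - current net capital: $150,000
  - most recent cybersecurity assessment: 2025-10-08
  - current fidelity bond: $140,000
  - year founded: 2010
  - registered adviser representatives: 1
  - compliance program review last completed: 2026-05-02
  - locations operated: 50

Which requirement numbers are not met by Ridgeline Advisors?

1, 2, 4

1. condition 'manages more than $100 million' holds; registered adviser representatives 1 < 2 → not met
2. Form ADV amendment 794 days ago vs limit 730 → not met
3. designated compliance officers 4 ≥ 2 → met
4. condition 'uses solicitors' holds; privacy notice absent → not met
5. compliance program review 324 days ago vs limit 540 → met
6. net capital $150,000 ≥ $135,000 → met
7. fidelity bond $140,000 ≥ $125,000 → met
8. cybersecurity assessment 530 days ago vs limit 540 → met
9. material compliance findings open 0 ≤ 0 → met
10. errors-and-omissions coverage $3,150,000 ≥ $2,925,000 → met
Not met: 1, 2, 4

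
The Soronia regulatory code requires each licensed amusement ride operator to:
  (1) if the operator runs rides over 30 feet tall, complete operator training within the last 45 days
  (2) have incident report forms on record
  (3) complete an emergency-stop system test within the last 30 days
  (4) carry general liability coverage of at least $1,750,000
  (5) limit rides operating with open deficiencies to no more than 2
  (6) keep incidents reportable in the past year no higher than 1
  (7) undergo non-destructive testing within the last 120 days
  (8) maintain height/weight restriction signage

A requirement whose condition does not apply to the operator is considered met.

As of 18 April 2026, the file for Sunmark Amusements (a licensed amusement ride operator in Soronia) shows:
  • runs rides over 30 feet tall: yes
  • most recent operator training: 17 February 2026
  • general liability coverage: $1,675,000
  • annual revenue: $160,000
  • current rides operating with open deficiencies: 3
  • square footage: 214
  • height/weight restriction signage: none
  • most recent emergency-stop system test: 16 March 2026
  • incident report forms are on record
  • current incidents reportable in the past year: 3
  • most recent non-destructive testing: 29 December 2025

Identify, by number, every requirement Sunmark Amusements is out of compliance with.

1. condition 'runs rides over 30 feet tall' holds; operator training 60 days ago vs limit 45 → not met
2. incident report forms present → met
3. emergency-stop system test 33 days ago vs limit 30 → not met
4. general liability coverage $1,675,000 < $1,750,000 → not met
5. rides operating with open deficiencies 3 > 2 → not met
6. incidents reportable in the past year 3 > 1 → not met
7. non-destructive testing 110 days ago vs limit 120 → met
8. height/weight restriction signage absent → not met
Not met: 1, 3, 4, 5, 6, 8

1, 3, 4, 5, 6, 8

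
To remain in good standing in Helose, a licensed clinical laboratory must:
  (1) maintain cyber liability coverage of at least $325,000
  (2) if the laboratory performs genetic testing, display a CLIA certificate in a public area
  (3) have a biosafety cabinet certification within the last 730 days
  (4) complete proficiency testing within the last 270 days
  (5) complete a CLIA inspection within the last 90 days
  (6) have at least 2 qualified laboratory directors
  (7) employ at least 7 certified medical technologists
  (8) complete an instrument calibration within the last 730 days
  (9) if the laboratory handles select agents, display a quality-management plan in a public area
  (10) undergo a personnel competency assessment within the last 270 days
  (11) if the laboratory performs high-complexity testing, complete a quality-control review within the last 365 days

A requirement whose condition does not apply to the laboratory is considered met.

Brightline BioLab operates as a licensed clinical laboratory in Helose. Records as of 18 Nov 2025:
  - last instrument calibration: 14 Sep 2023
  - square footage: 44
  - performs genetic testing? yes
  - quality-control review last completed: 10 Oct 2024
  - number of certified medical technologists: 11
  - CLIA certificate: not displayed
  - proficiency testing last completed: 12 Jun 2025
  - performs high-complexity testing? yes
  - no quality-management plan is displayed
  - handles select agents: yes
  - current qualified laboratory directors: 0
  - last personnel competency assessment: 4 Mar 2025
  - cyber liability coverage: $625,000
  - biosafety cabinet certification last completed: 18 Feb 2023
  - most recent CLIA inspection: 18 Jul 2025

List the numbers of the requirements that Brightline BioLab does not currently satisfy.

1. cyber liability coverage $625,000 ≥ $325,000 → met
2. condition 'performs genetic testing' holds; CLIA certificate absent → not met
3. biosafety cabinet certification 1004 days ago vs limit 730 → not met
4. proficiency testing 159 days ago vs limit 270 → met
5. CLIA inspection 123 days ago vs limit 90 → not met
6. qualified laboratory directors 0 < 2 → not met
7. certified medical technologists 11 ≥ 7 → met
8. instrument calibration 796 days ago vs limit 730 → not met
9. condition 'handles select agents' holds; quality-management plan absent → not met
10. personnel competency assessment 259 days ago vs limit 270 → met
11. condition 'performs high-complexity testing' holds; quality-control review 404 days ago vs limit 365 → not met
Not met: 2, 3, 5, 6, 8, 9, 11

2, 3, 5, 6, 8, 9, 11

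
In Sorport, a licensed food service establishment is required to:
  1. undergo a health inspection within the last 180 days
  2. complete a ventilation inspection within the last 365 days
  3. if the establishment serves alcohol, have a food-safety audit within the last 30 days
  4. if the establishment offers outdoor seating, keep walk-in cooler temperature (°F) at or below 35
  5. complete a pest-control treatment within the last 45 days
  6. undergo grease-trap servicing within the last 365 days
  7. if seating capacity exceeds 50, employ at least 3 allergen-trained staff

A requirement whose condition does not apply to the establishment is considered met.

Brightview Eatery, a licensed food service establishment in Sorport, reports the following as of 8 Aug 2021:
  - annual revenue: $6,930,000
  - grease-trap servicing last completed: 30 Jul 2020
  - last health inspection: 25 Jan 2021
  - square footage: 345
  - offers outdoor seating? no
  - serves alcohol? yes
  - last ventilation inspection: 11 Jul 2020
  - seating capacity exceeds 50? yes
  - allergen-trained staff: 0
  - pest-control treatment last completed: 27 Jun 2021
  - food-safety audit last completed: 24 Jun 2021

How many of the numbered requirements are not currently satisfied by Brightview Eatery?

1. health inspection 195 days ago vs limit 180 → not met
2. ventilation inspection 393 days ago vs limit 365 → not met
3. condition 'serves alcohol' holds; food-safety audit 45 days ago vs limit 30 → not met
4. condition 'offers outdoor seating' does not hold → requirement n/a → met
5. pest-control treatment 42 days ago vs limit 45 → met
6. grease-trap servicing 374 days ago vs limit 365 → not met
7. condition 'seating capacity exceeds 50' holds; allergen-trained staff 0 < 3 → not met
Not met: 5 of 7

5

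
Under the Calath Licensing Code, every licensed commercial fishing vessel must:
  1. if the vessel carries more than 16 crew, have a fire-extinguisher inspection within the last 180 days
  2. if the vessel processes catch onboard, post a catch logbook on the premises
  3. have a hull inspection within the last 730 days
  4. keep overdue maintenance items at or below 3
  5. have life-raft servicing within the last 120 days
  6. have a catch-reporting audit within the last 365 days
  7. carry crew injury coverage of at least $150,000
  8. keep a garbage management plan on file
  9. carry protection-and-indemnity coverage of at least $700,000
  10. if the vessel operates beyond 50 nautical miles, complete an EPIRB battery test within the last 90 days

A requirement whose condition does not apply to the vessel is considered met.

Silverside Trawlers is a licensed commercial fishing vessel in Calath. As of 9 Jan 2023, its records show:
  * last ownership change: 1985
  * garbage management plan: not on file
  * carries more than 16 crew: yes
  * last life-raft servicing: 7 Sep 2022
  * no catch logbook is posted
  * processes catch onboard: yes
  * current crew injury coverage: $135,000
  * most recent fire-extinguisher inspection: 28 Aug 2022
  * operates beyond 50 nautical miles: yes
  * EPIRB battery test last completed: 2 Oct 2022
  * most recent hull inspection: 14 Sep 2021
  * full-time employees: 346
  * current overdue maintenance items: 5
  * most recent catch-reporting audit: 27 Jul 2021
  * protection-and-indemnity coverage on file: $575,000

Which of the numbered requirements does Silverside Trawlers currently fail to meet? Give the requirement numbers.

1. condition 'carries more than 16 crew' holds; fire-extinguisher inspection 134 days ago vs limit 180 → met
2. condition 'processes catch onboard' holds; catch logbook absent → not met
3. hull inspection 482 days ago vs limit 730 → met
4. overdue maintenance items 5 > 3 → not met
5. life-raft servicing 124 days ago vs limit 120 → not met
6. catch-reporting audit 531 days ago vs limit 365 → not met
7. crew injury coverage $135,000 < $150,000 → not met
8. garbage management plan absent → not met
9. protection-and-indemnity coverage $575,000 < $700,000 → not met
10. condition 'operates beyond 50 nautical miles' holds; EPIRB battery test 99 days ago vs limit 90 → not met
Not met: 2, 4, 5, 6, 7, 8, 9, 10

2, 4, 5, 6, 7, 8, 9, 10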